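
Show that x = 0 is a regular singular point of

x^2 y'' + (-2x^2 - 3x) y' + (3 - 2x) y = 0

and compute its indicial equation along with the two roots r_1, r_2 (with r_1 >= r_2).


Divide by x^2 to reach normal form y'' + P_1(x) y' + P_2(x) y = 0 with P_1(x) = -2 - 3/x and P_2(x) = -2/x + 3/x^2.
x = 0 is a singular point because the y'-coefficient -2 - 3/x has a pole at x = 0 and the y-coefficient -2/x + 3/x^2 has a pole at x = 0.
It is a regular singular point because x P_1(x) = p(x) = -2x - 3 and x^2 P_2(x) = q(x) = 3 - 2x are polynomials, hence analytic at x = 0.
p(0) = -3,  q(0) = 3.
Indicial equation: r(r-1) + p(0) r + q(0) = 0, i.e. r^2 + (p(0) - 1) r + q(0) = 0, i.e. r^2 - 4 r + 3 = 0.
Discriminant: (-4)^2 - 4(3) = 4, so r = (4 ± 2)/2.
Solving: r_1 = 3, r_2 = 1.

indicial: r^2 - 4 r + 3 = 0; roots r_1 = 3, r_2 = 1


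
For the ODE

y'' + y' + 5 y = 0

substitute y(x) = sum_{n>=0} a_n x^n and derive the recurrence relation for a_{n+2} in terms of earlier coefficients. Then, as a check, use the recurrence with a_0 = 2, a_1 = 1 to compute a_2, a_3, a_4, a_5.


Substitute y = sum_n a_n x^n.
y''(x) has coefficient (n+2)(n+1) a_{n+2} at x^n;
y'(x) has coefficient (n+1) a_{n+1} at x^n;
5 y(x) has coefficient 5 a_n at x^n.
Matching x^n: (n+2)(n+1) a_{n+2} + (n+1) a_{n+1} + 5 a_n = 0.
Thus a_{n+2} = [-(n+1) a_{n+1} - 5 a_n] / ((n+1)(n+2)).

Check with a_0 = 2, a_1 = 1 (apply the recurrence for n = 0, 1, 2, 3): a_0 = 2, a_1 = 1, a_2 = -11/2, a_3 = 1, a_4 = 49/24, a_5 = -79/120.

a_(n+2) = [-(n+1) a_(n+1) - 5 a_n] / ((n+1)(n+2)); check: a_0 = 2, a_1 = 1, a_2 = -11/2, a_3 = 1, a_4 = 49/24, a_5 = -79/120


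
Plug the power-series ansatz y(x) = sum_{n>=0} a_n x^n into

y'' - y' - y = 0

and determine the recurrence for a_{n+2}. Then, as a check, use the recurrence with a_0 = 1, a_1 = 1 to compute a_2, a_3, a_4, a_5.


Substitute y = sum_n a_n x^n.
y''(x) has coefficient (n+2)(n+1) a_{n+2} at x^n;
-y'(x) has coefficient -(n+1) a_{n+1} at x^n;
-y(x) has coefficient -1 a_n at x^n.
Matching x^n: (n+2)(n+1) a_{n+2} - (n+1) a_{n+1} - 1 a_n = 0.
Thus a_{n+2} = [(n+1) a_{n+1} + 1 a_n] / ((n+1)(n+2)).

Check with a_0 = 1, a_1 = 1 (apply the recurrence for n = 0, 1, 2, 3): a_0 = 1, a_1 = 1, a_2 = 1, a_3 = 1/2, a_4 = 5/24, a_5 = 1/15.

a_(n+2) = [(n+1) a_(n+1) + 1 a_n] / ((n+1)(n+2)); check: a_0 = 1, a_1 = 1, a_2 = 1, a_3 = 1/2, a_4 = 5/24, a_5 = 1/15


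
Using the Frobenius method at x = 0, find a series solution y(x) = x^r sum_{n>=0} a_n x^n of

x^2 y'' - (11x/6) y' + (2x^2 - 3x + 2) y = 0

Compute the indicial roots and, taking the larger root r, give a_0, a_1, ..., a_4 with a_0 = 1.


Write in Frobenius form y'' + (p(x)/x) y' + (q(x)/x^2) y = 0:
  p(x) = -11/6,  q(x) = 2x^2 - 3x + 2.
Indicial equation: r(r-1) + (-11/6) r + (2) = 0 -> roots r_1 = 3/2, r_2 = 4/3.
Take r = r_1 = 3/2. Let y(x) = x^r sum_{n>=0} a_n x^n with a_0 = 1.
Substitute y = x^r sum a_n x^n and match x^{r+n}. The recurrence is
  D(n) a_n - 3 a_{n-1} + 2 a_{n-2} = 0,  where D(n) = (r+n)(r+n-1) + (-11/6)(r+n) + (2).
  a_n = [3 a_{n-1} - 2 a_{n-2}] / D(n).
Since the indicial polynomial factors as (r - r_1)(r - r_2), D(n) = (r_1 + n - r_1)(r_1 + n - r_2) = n(n + 1/6).
Evaluating step by step (a_0 = 1):
  n = 1: D(1) = 1(1 + 1/6) = 7/6; numerator = 3(1) = 3; a_1 = (3)/(7/6) = 18/7
  n = 2: D(2) = 2(2 + 1/6) = 13/3; numerator = 3(18/7) - 2(1) = 40/7; a_2 = (40/7)/(13/3) = 120/91
  n = 3: D(3) = 3(3 + 1/6) = 19/2; numerator = 3(120/91) - 2(18/7) = -108/91; a_3 = (-108/91)/(19/2) = -216/1729
  n = 4: D(4) = 4(4 + 1/6) = 50/3; numerator = 3(-216/1729) - 2(120/91) = -744/247; a_4 = (-744/247)/(50/3) = -1116/6175

r = 3/2; a_0 = 1; a_1 = 18/7; a_2 = 120/91; a_3 = -216/1729; a_4 = -1116/6175


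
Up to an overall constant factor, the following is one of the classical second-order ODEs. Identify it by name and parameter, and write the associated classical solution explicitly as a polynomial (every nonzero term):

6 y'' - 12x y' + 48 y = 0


All three coefficients share the factor 6; dividing through by 6 gives  y'' - 2x y' + 8 y = 0.
This matches the Hermite equation y'' - 2x y' + 2n y = 0 with 2n = 8, so n = 4; the polynomial solution is H_4(x).
With y = sum_k a_k x^k, matching x^k gives (k+2)(k+1) a_{k+2} = 2(k - n) a_k = 2(k - 4) a_k. The right side vanishes at k = 4, so the series with the parity of 4 terminates at degree 4.
Standard normalization: leading coefficient of H_n is 2^n, so a_4 = 2^4 = 16. Work downward with a_k = (k+1)(k+2) a_{k+2} / (2(k - n)):
  a_2 = (3)(4)(16) / (2(2 - 4)) = 192/(-4) = -48
  a_0 = (1)(2)(-48) / (2(0 - 4)) = -96/(-8) = 12
Hence H_4(x) = 16 x^4 - 48 x^2 + 12.

H_4(x); series = 16 x^4 - 48 x^2 + 12


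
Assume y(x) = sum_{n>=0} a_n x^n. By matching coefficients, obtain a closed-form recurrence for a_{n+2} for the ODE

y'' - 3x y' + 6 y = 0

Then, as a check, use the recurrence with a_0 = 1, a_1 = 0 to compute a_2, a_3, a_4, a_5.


Substitute y = sum_n a_n x^n.
y''(x) has coefficient (n+2)(n+1) a_{n+2} at x^n;
-3 x y'(x) has coefficient -3 n a_n at x^n (shift);
6 y(x) has coefficient 6 a_n at x^n.
Matching x^n: (n+2)(n+1) a_{n+2} + (-3n + 6) a_n = 0.
Thus a_{n+2} = (3n - 6) / ((n+1)(n+2)) * a_n.

Check with a_0 = 1, a_1 = 0 (apply the recurrence for n = 0, 1, 2, 3): a_0 = 1, a_1 = 0, a_2 = -3, a_3 = 0, a_4 = 0, a_5 = 0.

a_(n+2) = (3n - 6) / ((n+1)(n+2)) * a_n; check: a_0 = 1, a_1 = 0, a_2 = -3, a_3 = 0, a_4 = 0, a_5 = 0


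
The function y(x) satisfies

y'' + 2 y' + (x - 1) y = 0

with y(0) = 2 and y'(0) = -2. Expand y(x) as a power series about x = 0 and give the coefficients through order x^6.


Ansatz: y(x) = sum_{n>=0} a_n x^n, so y'(x) = sum_{n>=1} n a_n x^(n-1) and y''(x) = sum_{n>=2} n(n-1) a_n x^(n-2).
Substitute into P(x) y'' + Q(x) y' + R(x) y = 0 with P(x) = 1, Q(x) = 2, R(x) = x - 1, and match powers of x.
Initial conditions: a_0 = 2, a_1 = -2.
Setting the coefficient of each power of x to zero and solving order by order (substituting the coefficients already found):
  x^0: 2 a_2 + 2 a_1 - a_0 = 0  ->  2 a_2 = -2 a_1 + a_0 = 6  ->  a_2 = 3
  x^1: 6 a_3 + 4 a_2 - a_1 + a_0 = 0  ->  6 a_3 = -4 a_2 + a_1 - a_0 = -16  ->  a_3 = -8/3
  x^2: 12 a_4 + 6 a_3 - a_2 + a_1 = 0  ->  12 a_4 = -6 a_3 + a_2 - a_1 = 21  ->  a_4 = 7/4
  x^3: 20 a_5 + 8 a_4 - a_3 + a_2 = 0  ->  20 a_5 = -8 a_4 + a_3 - a_2 = -59/3  ->  a_5 = -59/60
  x^4: 30 a_6 + 10 a_5 - a_4 + a_3 = 0  ->  30 a_6 = -10 a_5 + a_4 - a_3 = 57/4  ->  a_6 = 19/40
Truncated series: y(x) = 2 - 2 x + 3 x^2 - (8/3) x^3 + (7/4) x^4 - (59/60) x^5 + (19/40) x^6 + O(x^7).

a_0 = 2; a_1 = -2; a_2 = 3; a_3 = -8/3; a_4 = 7/4; a_5 = -59/60; a_6 = 19/40


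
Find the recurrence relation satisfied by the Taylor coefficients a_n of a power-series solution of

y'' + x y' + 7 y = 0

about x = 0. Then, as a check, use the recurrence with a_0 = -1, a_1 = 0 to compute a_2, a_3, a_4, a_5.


Substitute y = sum_n a_n x^n.
y''(x) has coefficient (n+2)(n+1) a_{n+2} at x^n;
x y'(x) has coefficient n a_n at x^n (shift);
7 y(x) has coefficient 7 a_n at x^n.
Matching x^n: (n+2)(n+1) a_{n+2} + (n + 7) a_n = 0.
Thus a_{n+2} = (-n - 7) / ((n+1)(n+2)) * a_n.

Check with a_0 = -1, a_1 = 0 (apply the recurrence for n = 0, 1, 2, 3): a_0 = -1, a_1 = 0, a_2 = 7/2, a_3 = 0, a_4 = -21/8, a_5 = 0.

a_(n+2) = (-n - 7) / ((n+1)(n+2)) * a_n; check: a_0 = -1, a_1 = 0, a_2 = 7/2, a_3 = 0, a_4 = -21/8, a_5 = 0


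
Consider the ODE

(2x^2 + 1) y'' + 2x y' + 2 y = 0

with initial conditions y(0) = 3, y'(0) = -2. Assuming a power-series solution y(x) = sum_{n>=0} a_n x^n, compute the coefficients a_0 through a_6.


Ansatz: y(x) = sum_{n>=0} a_n x^n, so y'(x) = sum_{n>=1} n a_n x^(n-1) and y''(x) = sum_{n>=2} n(n-1) a_n x^(n-2).
Substitute into P(x) y'' + Q(x) y' + R(x) y = 0 with P(x) = 2x^2 + 1, Q(x) = 2x, R(x) = 2, and match powers of x.
Initial conditions: a_0 = 3, a_1 = -2.
Setting the coefficient of each power of x to zero and solving order by order (substituting the coefficients already found):
  x^0: 2 a_2 + 2 a_0 = 0  ->  2 a_2 = -2 a_0 = -6  ->  a_2 = -3
  x^1: 6 a_3 + 4 a_1 = 0  ->  6 a_3 = -4 a_1 = 8  ->  a_3 = 4/3
  x^2: 12 a_4 + 10 a_2 = 0  ->  12 a_4 = -10 a_2 = 30  ->  a_4 = 5/2
  x^3: 20 a_5 + 20 a_3 = 0  ->  20 a_5 = -20 a_3 = -80/3  ->  a_5 = -4/3
  x^4: 30 a_6 + 34 a_4 = 0  ->  30 a_6 = -34 a_4 = -85  ->  a_6 = -17/6
Truncated series: y(x) = 3 - 2 x - 3 x^2 + (4/3) x^3 + (5/2) x^4 - (4/3) x^5 - (17/6) x^6 + O(x^7).

a_0 = 3; a_1 = -2; a_2 = -3; a_3 = 4/3; a_4 = 5/2; a_5 = -4/3; a_6 = -17/6


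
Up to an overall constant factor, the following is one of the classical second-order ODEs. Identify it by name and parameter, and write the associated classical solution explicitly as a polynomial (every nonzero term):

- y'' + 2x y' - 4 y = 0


All three coefficients share the factor -1; dividing through by -1 gives  y'' - 2x y' + 4 y = 0.
This matches the Hermite equation y'' - 2x y' + 2n y = 0 with 2n = 4, so n = 2; the polynomial solution is H_2(x).
With y = sum_k a_k x^k, matching x^k gives (k+2)(k+1) a_{k+2} = 2(k - n) a_k = 2(k - 2) a_k. The right side vanishes at k = 2, so the series with the parity of 2 terminates at degree 2.
Standard normalization: leading coefficient of H_n is 2^n, so a_2 = 2^2 = 4. Work downward with a_k = (k+1)(k+2) a_{k+2} / (2(k - n)):
  a_0 = (1)(2)(4) / (2(0 - 2)) = 8/(-4) = -2
Hence H_2(x) = 4 x^2 - 2.

H_2(x); series = 4 x^2 - 2


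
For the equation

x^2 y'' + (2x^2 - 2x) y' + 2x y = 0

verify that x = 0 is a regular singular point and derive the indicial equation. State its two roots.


Divide by x^2 to reach normal form y'' + P_1(x) y' + P_2(x) y = 0 with P_1(x) = 2 - 2/x and P_2(x) = 2/x.
x = 0 is a singular point because the y'-coefficient 2 - 2/x has a pole at x = 0 and the y-coefficient 2/x has a pole at x = 0.
It is a regular singular point because x P_1(x) = p(x) = 2x - 2 and x^2 P_2(x) = q(x) = 2x are polynomials, hence analytic at x = 0.
p(0) = -2,  q(0) = 0.
Indicial equation: r(r-1) + p(0) r + q(0) = 0, i.e. r^2 + (p(0) - 1) r + q(0) = 0, i.e. r^2 - 3 r = 0.
Discriminant: (-3)^2 - 4(0) = 9, so r = (3 ± 3)/2.
Solving: r_1 = 3, r_2 = 0.

indicial: r^2 - 3 r = 0; roots r_1 = 3, r_2 = 0


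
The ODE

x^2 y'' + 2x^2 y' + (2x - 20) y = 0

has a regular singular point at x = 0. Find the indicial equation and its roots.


Divide by x^2 to reach normal form y'' + P_1(x) y' + P_2(x) y = 0 with P_1(x) = 2 and P_2(x) = 2/x - 20/x^2.
x = 0 is a singular point because the y-coefficient 2/x - 20/x^2 has a pole at x = 0.
It is a regular singular point because x P_1(x) = p(x) = 2x and x^2 P_2(x) = q(x) = 2x - 20 are polynomials, hence analytic at x = 0.
p(0) = 0,  q(0) = -20.
Indicial equation: r(r-1) + p(0) r + q(0) = 0, i.e. r^2 + (p(0) - 1) r + q(0) = 0, i.e. r^2 - 1 r - 20 = 0.
Discriminant: (-1)^2 - 4(-20) = 81, so r = (1 ± 9)/2.
Solving: r_1 = 5, r_2 = -4.

indicial: r^2 - 1 r - 20 = 0; roots r_1 = 5, r_2 = -4


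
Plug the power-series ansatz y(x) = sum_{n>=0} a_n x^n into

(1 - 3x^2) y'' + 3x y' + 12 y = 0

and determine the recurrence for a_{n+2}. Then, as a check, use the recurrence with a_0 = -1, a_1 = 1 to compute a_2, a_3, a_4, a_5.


Substitute y = sum_n a_n x^n.
(1 - 3 x^2) y'' contributes (n+2)(n+1) a_{n+2} - 3 n(n-1) a_n at x^n.
3 x y'(x) contributes 3 n a_n at x^n.
12 y(x) contributes 12 a_n at x^n.
Matching x^n: (n+2)(n+1) a_{n+2} + (-3 n(n-1) + 3 n + 12) a_n = 0.
Thus a_{n+2} = (3 n(n-1) - 3 n - 12) / ((n+1)(n+2)) * a_n.

Check with a_0 = -1, a_1 = 1 (apply the recurrence for n = 0, 1, 2, 3): a_0 = -1, a_1 = 1, a_2 = 6, a_3 = -5/2, a_4 = -6, a_5 = 3/8.

a_(n+2) = (3 n(n-1) - 3 n - 12) / ((n+1)(n+2)) * a_n; check: a_0 = -1, a_1 = 1, a_2 = 6, a_3 = -5/2, a_4 = -6, a_5 = 3/8


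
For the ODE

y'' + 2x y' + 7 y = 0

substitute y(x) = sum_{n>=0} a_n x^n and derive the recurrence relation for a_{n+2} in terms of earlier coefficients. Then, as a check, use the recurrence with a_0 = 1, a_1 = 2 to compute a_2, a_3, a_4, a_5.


Substitute y = sum_n a_n x^n.
y''(x) has coefficient (n+2)(n+1) a_{n+2} at x^n;
2 x y'(x) has coefficient 2 n a_n at x^n (shift);
7 y(x) has coefficient 7 a_n at x^n.
Matching x^n: (n+2)(n+1) a_{n+2} + (2n + 7) a_n = 0.
Thus a_{n+2} = (-2n - 7) / ((n+1)(n+2)) * a_n.

Check with a_0 = 1, a_1 = 2 (apply the recurrence for n = 0, 1, 2, 3): a_0 = 1, a_1 = 2, a_2 = -7/2, a_3 = -3, a_4 = 77/24, a_5 = 39/20.

a_(n+2) = (-2n - 7) / ((n+1)(n+2)) * a_n; check: a_0 = 1, a_1 = 2, a_2 = -7/2, a_3 = -3, a_4 = 77/24, a_5 = 39/20


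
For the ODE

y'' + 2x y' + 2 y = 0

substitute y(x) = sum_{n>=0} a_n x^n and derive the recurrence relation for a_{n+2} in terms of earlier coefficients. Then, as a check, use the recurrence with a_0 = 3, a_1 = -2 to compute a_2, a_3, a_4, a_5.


Substitute y = sum_n a_n x^n.
y''(x) has coefficient (n+2)(n+1) a_{n+2} at x^n;
2 x y'(x) has coefficient 2 n a_n at x^n (shift);
2 y(x) has coefficient 2 a_n at x^n.
Matching x^n: (n+2)(n+1) a_{n+2} + (2n + 2) a_n = 0.
Thus a_{n+2} = (-2n - 2) / ((n+1)(n+2)) * a_n.

Check with a_0 = 3, a_1 = -2 (apply the recurrence for n = 0, 1, 2, 3): a_0 = 3, a_1 = -2, a_2 = -3, a_3 = 4/3, a_4 = 3/2, a_5 = -8/15.

a_(n+2) = (-2n - 2) / ((n+1)(n+2)) * a_n; check: a_0 = 3, a_1 = -2, a_2 = -3, a_3 = 4/3, a_4 = 3/2, a_5 = -8/15


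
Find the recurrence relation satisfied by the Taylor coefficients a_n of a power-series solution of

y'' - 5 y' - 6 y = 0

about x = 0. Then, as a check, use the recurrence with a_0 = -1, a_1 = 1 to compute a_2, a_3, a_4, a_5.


Substitute y = sum_n a_n x^n.
y''(x) has coefficient (n+2)(n+1) a_{n+2} at x^n;
-5 y'(x) has coefficient -5 (n+1) a_{n+1} at x^n;
-6 y(x) has coefficient -6 a_n at x^n.
Matching x^n: (n+2)(n+1) a_{n+2} - 5 (n+1) a_{n+1} - 6 a_n = 0.
Thus a_{n+2} = [5 (n+1) a_{n+1} + 6 a_n] / ((n+1)(n+2)).

Check with a_0 = -1, a_1 = 1 (apply the recurrence for n = 0, 1, 2, 3): a_0 = -1, a_1 = 1, a_2 = -1/2, a_3 = 1/6, a_4 = -1/24, a_5 = 1/120.

a_(n+2) = [5 (n+1) a_(n+1) + 6 a_n] / ((n+1)(n+2)); check: a_0 = -1, a_1 = 1, a_2 = -1/2, a_3 = 1/6, a_4 = -1/24, a_5 = 1/120


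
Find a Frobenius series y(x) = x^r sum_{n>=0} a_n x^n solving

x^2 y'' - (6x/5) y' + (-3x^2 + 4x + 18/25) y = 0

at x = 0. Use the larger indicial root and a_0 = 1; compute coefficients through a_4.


Write in Frobenius form y'' + (p(x)/x) y' + (q(x)/x^2) y = 0:
  p(x) = -6/5,  q(x) = -3x^2 + 4x + 18/25.
Indicial equation: r(r-1) + (-6/5) r + (18/25) = 0 -> roots r_1 = 9/5, r_2 = 2/5.
Take r = r_1 = 9/5. Let y(x) = x^r sum_{n>=0} a_n x^n with a_0 = 1.
Substitute y = x^r sum a_n x^n and match x^{r+n}. The recurrence is
  D(n) a_n + 4 a_{n-1} - 3 a_{n-2} = 0,  where D(n) = (r+n)(r+n-1) + (-6/5)(r+n) + (18/25).
  a_n = [-4 a_{n-1} + 3 a_{n-2}] / D(n).
Since the indicial polynomial factors as (r - r_1)(r - r_2), D(n) = (r_1 + n - r_1)(r_1 + n - r_2) = n(n + 7/5).
Evaluating step by step (a_0 = 1):
  n = 1: D(1) = 1(1 + 7/5) = 12/5; numerator = -4(1) = -4; a_1 = (-4)/(12/5) = -5/3
  n = 2: D(2) = 2(2 + 7/5) = 34/5; numerator = -4(-5/3) + 3(1) = 29/3; a_2 = (29/3)/(34/5) = 145/102
  n = 3: D(3) = 3(3 + 7/5) = 66/5; numerator = -4(145/102) + 3(-5/3) = -545/51; a_3 = (-545/51)/(66/5) = -2725/3366
  n = 4: D(4) = 4(4 + 7/5) = 108/5; numerator = -4(-2725/3366) + 3(145/102) = 25255/3366; a_4 = (25255/3366)/(108/5) = 126275/363528

r = 9/5; a_0 = 1; a_1 = -5/3; a_2 = 145/102; a_3 = -2725/3366; a_4 = 126275/363528


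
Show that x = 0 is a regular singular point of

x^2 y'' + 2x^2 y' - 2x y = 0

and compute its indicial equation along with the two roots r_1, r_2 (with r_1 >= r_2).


Divide by x^2 to reach normal form y'' + P_1(x) y' + P_2(x) y = 0 with P_1(x) = 2 and P_2(x) = -2/x.
x = 0 is a singular point because the y-coefficient -2/x has a pole at x = 0.
It is a regular singular point because x P_1(x) = p(x) = 2x and x^2 P_2(x) = q(x) = -2x are polynomials, hence analytic at x = 0.
p(0) = 0,  q(0) = 0.
Indicial equation: r(r-1) + p(0) r + q(0) = 0, i.e. r^2 + (p(0) - 1) r + q(0) = 0, i.e. r^2 - 1 r = 0.
Discriminant: (-1)^2 - 4(0) = 1, so r = (1 ± 1)/2.
Solving: r_1 = 1, r_2 = 0.

indicial: r^2 - 1 r = 0; roots r_1 = 1, r_2 = 0


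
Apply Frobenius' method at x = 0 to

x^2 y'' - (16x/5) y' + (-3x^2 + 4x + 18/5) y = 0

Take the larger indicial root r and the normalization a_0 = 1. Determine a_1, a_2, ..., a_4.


Write in Frobenius form y'' + (p(x)/x) y' + (q(x)/x^2) y = 0:
  p(x) = -16/5,  q(x) = -3x^2 + 4x + 18/5.
Indicial equation: r(r-1) + (-16/5) r + (18/5) = 0 -> roots r_1 = 3, r_2 = 6/5.
Take r = r_1 = 3. Let y(x) = x^r sum_{n>=0} a_n x^n with a_0 = 1.
Substitute y = x^r sum a_n x^n and match x^{r+n}. The recurrence is
  D(n) a_n + 4 a_{n-1} - 3 a_{n-2} = 0,  where D(n) = (r+n)(r+n-1) + (-16/5)(r+n) + (18/5).
  a_n = [-4 a_{n-1} + 3 a_{n-2}] / D(n).
Since the indicial polynomial factors as (r - r_1)(r - r_2), D(n) = (r_1 + n - r_1)(r_1 + n - r_2) = n(n + 9/5).
Evaluating step by step (a_0 = 1):
  n = 1: D(1) = 1(1 + 9/5) = 14/5; numerator = -4(1) = -4; a_1 = (-4)/(14/5) = -10/7
  n = 2: D(2) = 2(2 + 9/5) = 38/5; numerator = -4(-10/7) + 3(1) = 61/7; a_2 = (61/7)/(38/5) = 305/266
  n = 3: D(3) = 3(3 + 9/5) = 72/5; numerator = -4(305/266) + 3(-10/7) = -1180/133; a_3 = (-1180/133)/(72/5) = -1475/2394
  n = 4: D(4) = 4(4 + 9/5) = 116/5; numerator = -4(-1475/2394) + 3(305/266) = 14135/2394; a_4 = (14135/2394)/(116/5) = 70675/277704

r = 3; a_0 = 1; a_1 = -10/7; a_2 = 305/266; a_3 = -1475/2394; a_4 = 70675/277704


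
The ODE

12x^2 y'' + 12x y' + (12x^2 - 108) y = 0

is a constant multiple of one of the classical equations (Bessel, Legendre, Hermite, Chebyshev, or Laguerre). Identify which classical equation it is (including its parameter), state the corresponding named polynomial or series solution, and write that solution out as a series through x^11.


All three coefficients share the factor 12; dividing through by 12 gives  x^2 y'' + x y' + (x^2 - 9) y = 0.
This matches the Bessel equation x^2 y'' + x y' + (x^2 - nu^2) y = 0 with nu^2 = 9, so nu = 3; the solution bounded at x = 0 is J_3(x).
Frobenius at x = 0: indicial roots ±nu; for r = nu the recurrence k(k + 2nu) c_k = -c_{k-2} gives the standard series J_nu(x) = sum_{k>=0} (-1)^k / (k! (k+nu)!) (x/2)^(2k+nu). Evaluate the first 5 terms:
  k = 0: (-1)^0 / (0! * 3! * 2^3) x^3 = 1/(1*6*8) x^3 = (1/48) x^3
  k = 1: (-1)^1 / (1! * 4! * 2^5) x^5 = -1/(1*24*32) x^5 = (-1/768) x^5
  k = 2: (-1)^2 / (2! * 5! * 2^7) x^7 = 1/(2*120*128) x^7 = (1/30720) x^7
  k = 3: (-1)^3 / (3! * 6! * 2^9) x^9 = -1/(6*720*512) x^9 = (-1/2211840) x^9
  k = 4: (-1)^4 / (4! * 7! * 2^11) x^11 = 1/(24*5040*2048) x^11 = (1/247726080) x^11
Hence J_3(x) = x^11/247726080 - x^9/2211840 + x^7/30720 - x^5/768 + x^3/48 + ....

J_3(x); series = x^11/247726080 - x^9/2211840 + x^7/30720 - x^5/768 + x^3/48


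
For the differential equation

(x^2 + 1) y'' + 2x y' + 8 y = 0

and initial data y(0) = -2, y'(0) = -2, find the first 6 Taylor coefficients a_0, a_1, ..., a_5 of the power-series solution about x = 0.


Ansatz: y(x) = sum_{n>=0} a_n x^n, so y'(x) = sum_{n>=1} n a_n x^(n-1) and y''(x) = sum_{n>=2} n(n-1) a_n x^(n-2).
Substitute into P(x) y'' + Q(x) y' + R(x) y = 0 with P(x) = x^2 + 1, Q(x) = 2x, R(x) = 8, and match powers of x.
Initial conditions: a_0 = -2, a_1 = -2.
Setting the coefficient of each power of x to zero and solving order by order (substituting the coefficients already found):
  x^0: 2 a_2 + 8 a_0 = 0  ->  2 a_2 = -8 a_0 = 16  ->  a_2 = 8
  x^1: 6 a_3 + 10 a_1 = 0  ->  6 a_3 = -10 a_1 = 20  ->  a_3 = 10/3
  x^2: 12 a_4 + 14 a_2 = 0  ->  12 a_4 = -14 a_2 = -112  ->  a_4 = -28/3
  x^3: 20 a_5 + 20 a_3 = 0  ->  20 a_5 = -20 a_3 = -200/3  ->  a_5 = -10/3
Truncated series: y(x) = -2 - 2 x + 8 x^2 + (10/3) x^3 - (28/3) x^4 - (10/3) x^5 + O(x^6).

a_0 = -2; a_1 = -2; a_2 = 8; a_3 = 10/3; a_4 = -28/3; a_5 = -10/3


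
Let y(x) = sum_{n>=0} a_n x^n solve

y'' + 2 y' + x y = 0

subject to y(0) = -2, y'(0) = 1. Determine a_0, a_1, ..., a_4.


Ansatz: y(x) = sum_{n>=0} a_n x^n, so y'(x) = sum_{n>=1} n a_n x^(n-1) and y''(x) = sum_{n>=2} n(n-1) a_n x^(n-2).
Substitute into P(x) y'' + Q(x) y' + R(x) y = 0 with P(x) = 1, Q(x) = 2, R(x) = x, and match powers of x.
Initial conditions: a_0 = -2, a_1 = 1.
Setting the coefficient of each power of x to zero and solving order by order (substituting the coefficients already found):
  x^0: 2 a_2 + 2 a_1 = 0  ->  2 a_2 = -2 a_1 = -2  ->  a_2 = -1
  x^1: 6 a_3 + 4 a_2 + a_0 = 0  ->  6 a_3 = -4 a_2 - a_0 = 6  ->  a_3 = 1
  x^2: 12 a_4 + 6 a_3 + a_1 = 0  ->  12 a_4 = -6 a_3 - a_1 = -7  ->  a_4 = -7/12
Truncated series: y(x) = -2 + x - x^2 + x^3 - (7/12) x^4 + O(x^5).

a_0 = -2; a_1 = 1; a_2 = -1; a_3 = 1; a_4 = -7/12


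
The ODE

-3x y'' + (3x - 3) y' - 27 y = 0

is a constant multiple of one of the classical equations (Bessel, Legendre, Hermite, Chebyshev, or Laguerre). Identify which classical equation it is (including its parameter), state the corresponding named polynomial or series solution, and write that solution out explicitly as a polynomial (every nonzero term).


All three coefficients share the factor -3; dividing through by -3 gives  x y'' + (1 - x) y' + 9 y = 0.
This matches the Laguerre equation x y'' + (1 - x) y' + n y = 0 with n = 9; the polynomial solution is L_9(x).
With y = sum_k a_k x^k, matching x^k gives (k+1)k a_{k+1} + (k+1) a_{k+1} - k a_k + n a_k = 0, i.e. (k+1)^2 a_{k+1} = (k - n) a_k = (k - 9) a_k. The right side vanishes at k = 9, so the series terminates at degree 9.
Standard normalization L_n(0) = 1 gives a_0 = 1. Work upward with a_{k+1} = (k - 9) a_k / (k+1)^2:
  a_1 = (0 - 9)(1) / 1^2 = -9/1 = -9
  a_2 = (1 - 9)(-9) / 2^2 = 72/4 = 18
  a_3 = (2 - 9)(18) / 3^2 = -126/9 = -14
  a_4 = (3 - 9)(-14) / 4^2 = 84/16 = 21/4
  a_5 = (4 - 9)(21/4) / 5^2 = (-105/4)/25 = -21/20
  a_6 = (5 - 9)(-21/20) / 6^2 = (21/5)/36 = 7/60
  a_7 = (6 - 9)(7/60) / 7^2 = (-7/20)/49 = -1/140
  a_8 = (7 - 9)(-1/140) / 8^2 = (1/70)/64 = 1/4480
  a_9 = (8 - 9)(1/4480) / 9^2 = (-1/4480)/81 = -1/362880
Hence L_9(x) = -x^9/362880 + x^8/4480 - x^7/140 + 7 x^6/60 - 21 x^5/20 + 21 x^4/4 - 14 x^3 + 18 x^2 - 9 x + 1.

L_9(x); series = -x^9/362880 + x^8/4480 - x^7/140 + 7 x^6/60 - 21 x^5/20 + 21 x^4/4 - 14 x^3 + 18 x^2 - 9 x + 1


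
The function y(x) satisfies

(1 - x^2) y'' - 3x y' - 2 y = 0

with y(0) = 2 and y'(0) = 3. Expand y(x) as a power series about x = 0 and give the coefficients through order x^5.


Ansatz: y(x) = sum_{n>=0} a_n x^n, so y'(x) = sum_{n>=1} n a_n x^(n-1) and y''(x) = sum_{n>=2} n(n-1) a_n x^(n-2).
Substitute into P(x) y'' + Q(x) y' + R(x) y = 0 with P(x) = 1 - x^2, Q(x) = -3x, R(x) = -2, and match powers of x.
Initial conditions: a_0 = 2, a_1 = 3.
Setting the coefficient of each power of x to zero and solving order by order (substituting the coefficients already found):
  x^0: 2 a_2 - 2 a_0 = 0  ->  2 a_2 = 2 a_0 = 4  ->  a_2 = 2
  x^1: 6 a_3 - 5 a_1 = 0  ->  6 a_3 = 5 a_1 = 15  ->  a_3 = 5/2
  x^2: 12 a_4 - 10 a_2 = 0  ->  12 a_4 = 10 a_2 = 20  ->  a_4 = 5/3
  x^3: 20 a_5 - 17 a_3 = 0  ->  20 a_5 = 17 a_3 = 85/2  ->  a_5 = 17/8
Truncated series: y(x) = 2 + 3 x + 2 x^2 + (5/2) x^3 + (5/3) x^4 + (17/8) x^5 + O(x^6).

a_0 = 2; a_1 = 3; a_2 = 2; a_3 = 5/2; a_4 = 5/3; a_5 = 17/8


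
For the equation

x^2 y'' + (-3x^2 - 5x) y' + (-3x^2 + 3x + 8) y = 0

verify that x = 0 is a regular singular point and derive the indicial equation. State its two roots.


Divide by x^2 to reach normal form y'' + P_1(x) y' + P_2(x) y = 0 with P_1(x) = -3 - 5/x and P_2(x) = -3 + 3/x + 8/x^2.
x = 0 is a singular point because the y'-coefficient -3 - 5/x has a pole at x = 0 and the y-coefficient -3 + 3/x + 8/x^2 has a pole at x = 0.
It is a regular singular point because x P_1(x) = p(x) = -3x - 5 and x^2 P_2(x) = q(x) = -3x^2 + 3x + 8 are polynomials, hence analytic at x = 0.
p(0) = -5,  q(0) = 8.
Indicial equation: r(r-1) + p(0) r + q(0) = 0, i.e. r^2 + (p(0) - 1) r + q(0) = 0, i.e. r^2 - 6 r + 8 = 0.
Discriminant: (-6)^2 - 4(8) = 4, so r = (6 ± 2)/2.
Solving: r_1 = 4, r_2 = 2.

indicial: r^2 - 6 r + 8 = 0; roots r_1 = 4, r_2 = 2


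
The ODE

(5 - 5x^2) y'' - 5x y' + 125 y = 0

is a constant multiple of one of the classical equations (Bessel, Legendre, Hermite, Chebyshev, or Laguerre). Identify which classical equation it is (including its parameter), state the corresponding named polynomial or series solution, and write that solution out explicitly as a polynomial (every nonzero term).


All three coefficients share the factor 5; dividing through by 5 gives  (1 - x^2) y'' - x y' + 25 y = 0.
This matches the Chebyshev equation (1 - x^2) y'' - x y' + n^2 y = 0 (note the -x y' term, not -2x y') with n^2 = 25, so n = 5; the polynomial solution is T_5(x).
With y = sum_k a_k x^k, matching x^k gives (k+2)(k+1) a_{k+2} = (k^2 - n^2) a_k = (k - 5)(k + 5) a_k. The right side vanishes at k = 5, so the series with the parity of 5 terminates at degree 5.
Standard normalization: leading coefficient of T_n is 2^(n-1), so a_5 = 2^4 = 16. Work downward with a_k = (k+1)(k+2) a_{k+2} / ((k - 5)(k + 5)):
  a_3 = (4)(5)(16) / ((3 - 5)(3 + 5)) = 320/(-16) = -20
  a_1 = (2)(3)(-20) / ((1 - 5)(1 + 5)) = -120/(-24) = 5
Hence T_5(x) = 16 x^5 - 20 x^3 + 5 x.

T_5(x); series = 16 x^5 - 20 x^3 + 5 x


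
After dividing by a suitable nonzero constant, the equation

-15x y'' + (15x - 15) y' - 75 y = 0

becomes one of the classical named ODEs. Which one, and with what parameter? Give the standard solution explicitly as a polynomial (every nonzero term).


All three coefficients share the factor -15; dividing through by -15 gives  x y'' + (1 - x) y' + 5 y = 0.
This matches the Laguerre equation x y'' + (1 - x) y' + n y = 0 with n = 5; the polynomial solution is L_5(x).
With y = sum_k a_k x^k, matching x^k gives (k+1)k a_{k+1} + (k+1) a_{k+1} - k a_k + n a_k = 0, i.e. (k+1)^2 a_{k+1} = (k - n) a_k = (k - 5) a_k. The right side vanishes at k = 5, so the series terminates at degree 5.
Standard normalization L_n(0) = 1 gives a_0 = 1. Work upward with a_{k+1} = (k - 5) a_k / (k+1)^2:
  a_1 = (0 - 5)(1) / 1^2 = -5/1 = -5
  a_2 = (1 - 5)(-5) / 2^2 = 20/4 = 5
  a_3 = (2 - 5)(5) / 3^2 = -15/9 = -5/3
  a_4 = (3 - 5)(-5/3) / 4^2 = (10/3)/16 = 5/24
  a_5 = (4 - 5)(5/24) / 5^2 = (-5/24)/25 = -1/120
Hence L_5(x) = -x^5/120 + 5 x^4/24 - 5 x^3/3 + 5 x^2 - 5 x + 1.

L_5(x); series = -x^5/120 + 5 x^4/24 - 5 x^3/3 + 5 x^2 - 5 x + 1


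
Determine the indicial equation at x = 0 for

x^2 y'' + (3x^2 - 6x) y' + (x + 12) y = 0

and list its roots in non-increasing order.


Divide by x^2 to reach normal form y'' + P_1(x) y' + P_2(x) y = 0 with P_1(x) = 3 - 6/x and P_2(x) = 1/x + 12/x^2.
x = 0 is a singular point because the y'-coefficient 3 - 6/x has a pole at x = 0 and the y-coefficient 1/x + 12/x^2 has a pole at x = 0.
It is a regular singular point because x P_1(x) = p(x) = 3x - 6 and x^2 P_2(x) = q(x) = x + 12 are polynomials, hence analytic at x = 0.
p(0) = -6,  q(0) = 12.
Indicial equation: r(r-1) + p(0) r + q(0) = 0, i.e. r^2 + (p(0) - 1) r + q(0) = 0, i.e. r^2 - 7 r + 12 = 0.
Discriminant: (-7)^2 - 4(12) = 1, so r = (7 ± 1)/2.
Solving: r_1 = 4, r_2 = 3.

indicial: r^2 - 7 r + 12 = 0; roots r_1 = 4, r_2 = 3


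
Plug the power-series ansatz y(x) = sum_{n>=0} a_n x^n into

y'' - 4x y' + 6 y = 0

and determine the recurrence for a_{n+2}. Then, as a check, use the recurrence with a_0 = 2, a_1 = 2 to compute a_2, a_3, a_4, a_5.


Substitute y = sum_n a_n x^n.
y''(x) has coefficient (n+2)(n+1) a_{n+2} at x^n;
-4 x y'(x) has coefficient -4 n a_n at x^n (shift);
6 y(x) has coefficient 6 a_n at x^n.
Matching x^n: (n+2)(n+1) a_{n+2} + (-4n + 6) a_n = 0.
Thus a_{n+2} = (4n - 6) / ((n+1)(n+2)) * a_n.

Check with a_0 = 2, a_1 = 2 (apply the recurrence for n = 0, 1, 2, 3): a_0 = 2, a_1 = 2, a_2 = -6, a_3 = -2/3, a_4 = -1, a_5 = -1/5.

a_(n+2) = (4n - 6) / ((n+1)(n+2)) * a_n; check: a_0 = 2, a_1 = 2, a_2 = -6, a_3 = -2/3, a_4 = -1, a_5 = -1/5


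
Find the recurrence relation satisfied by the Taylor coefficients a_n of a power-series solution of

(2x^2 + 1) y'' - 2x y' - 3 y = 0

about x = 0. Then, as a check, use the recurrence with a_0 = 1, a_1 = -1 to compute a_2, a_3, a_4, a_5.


Substitute y = sum_n a_n x^n.
(1 + 2 x^2) y'' contributes (n+2)(n+1) a_{n+2} + 2 n(n-1) a_n at x^n.
-2 x y'(x) contributes -2 n a_n at x^n.
-3 y(x) contributes -3 a_n at x^n.
Matching x^n: (n+2)(n+1) a_{n+2} + (2 n(n-1) - 2 n - 3) a_n = 0.
Thus a_{n+2} = (-2 n(n-1) + 2 n + 3) / ((n+1)(n+2)) * a_n.

Check with a_0 = 1, a_1 = -1 (apply the recurrence for n = 0, 1, 2, 3): a_0 = 1, a_1 = -1, a_2 = 3/2, a_3 = -5/6, a_4 = 3/8, a_5 = 1/8.

a_(n+2) = (-2 n(n-1) + 2 n + 3) / ((n+1)(n+2)) * a_n; check: a_0 = 1, a_1 = -1, a_2 = 3/2, a_3 = -5/6, a_4 = 3/8, a_5 = 1/8


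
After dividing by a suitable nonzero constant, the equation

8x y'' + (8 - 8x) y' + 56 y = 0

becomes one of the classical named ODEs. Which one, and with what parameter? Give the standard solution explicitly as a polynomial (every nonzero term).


All three coefficients share the factor 8; dividing through by 8 gives  x y'' + (1 - x) y' + 7 y = 0.
This matches the Laguerre equation x y'' + (1 - x) y' + n y = 0 with n = 7; the polynomial solution is L_7(x).
With y = sum_k a_k x^k, matching x^k gives (k+1)k a_{k+1} + (k+1) a_{k+1} - k a_k + n a_k = 0, i.e. (k+1)^2 a_{k+1} = (k - n) a_k = (k - 7) a_k. The right side vanishes at k = 7, so the series terminates at degree 7.
Standard normalization L_n(0) = 1 gives a_0 = 1. Work upward with a_{k+1} = (k - 7) a_k / (k+1)^2:
  a_1 = (0 - 7)(1) / 1^2 = -7/1 = -7
  a_2 = (1 - 7)(-7) / 2^2 = 42/4 = 21/2
  a_3 = (2 - 7)(21/2) / 3^2 = (-105/2)/9 = -35/6
  a_4 = (3 - 7)(-35/6) / 4^2 = (70/3)/16 = 35/24
  a_5 = (4 - 7)(35/24) / 5^2 = (-35/8)/25 = -7/40
  a_6 = (5 - 7)(-7/40) / 6^2 = (7/20)/36 = 7/720
  a_7 = (6 - 7)(7/720) / 7^2 = (-7/720)/49 = -1/5040
Hence L_7(x) = -x^7/5040 + 7 x^6/720 - 7 x^5/40 + 35 x^4/24 - 35 x^3/6 + 21 x^2/2 - 7 x + 1.

L_7(x); series = -x^7/5040 + 7 x^6/720 - 7 x^5/40 + 35 x^4/24 - 35 x^3/6 + 21 x^2/2 - 7 x + 1


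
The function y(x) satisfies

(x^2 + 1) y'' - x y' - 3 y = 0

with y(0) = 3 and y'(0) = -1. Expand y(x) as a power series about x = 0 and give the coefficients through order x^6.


Ansatz: y(x) = sum_{n>=0} a_n x^n, so y'(x) = sum_{n>=1} n a_n x^(n-1) and y''(x) = sum_{n>=2} n(n-1) a_n x^(n-2).
Substitute into P(x) y'' + Q(x) y' + R(x) y = 0 with P(x) = x^2 + 1, Q(x) = -x, R(x) = -3, and match powers of x.
Initial conditions: a_0 = 3, a_1 = -1.
Setting the coefficient of each power of x to zero and solving order by order (substituting the coefficients already found):
  x^0: 2 a_2 - 3 a_0 = 0  ->  2 a_2 = 3 a_0 = 9  ->  a_2 = 9/2
  x^1: 6 a_3 - 4 a_1 = 0  ->  6 a_3 = 4 a_1 = -4  ->  a_3 = -2/3
  x^2: 12 a_4 - 3 a_2 = 0  ->  12 a_4 = 3 a_2 = 27/2  ->  a_4 = 9/8
  x^3: 20 a_5 = 0  ->  a_5 = 0
  x^4: 30 a_6 + 5 a_4 = 0  ->  30 a_6 = -5 a_4 = -45/8  ->  a_6 = -3/16
Truncated series: y(x) = 3 - x + (9/2) x^2 - (2/3) x^3 + (9/8) x^4 - (3/16) x^6 + O(x^7).

a_0 = 3; a_1 = -1; a_2 = 9/2; a_3 = -2/3; a_4 = 9/8; a_5 = 0; a_6 = -3/16


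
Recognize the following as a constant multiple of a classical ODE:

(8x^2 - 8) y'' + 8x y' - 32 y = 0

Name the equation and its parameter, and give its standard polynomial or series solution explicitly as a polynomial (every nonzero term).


All three coefficients share the factor -8; dividing through by -8 gives  (1 - x^2) y'' - x y' + 4 y = 0.
This matches the Chebyshev equation (1 - x^2) y'' - x y' + n^2 y = 0 (note the -x y' term, not -2x y') with n^2 = 4, so n = 2; the polynomial solution is T_2(x).
With y = sum_k a_k x^k, matching x^k gives (k+2)(k+1) a_{k+2} = (k^2 - n^2) a_k = (k - 2)(k + 2) a_k. The right side vanishes at k = 2, so the series with the parity of 2 terminates at degree 2.
Standard normalization: leading coefficient of T_n is 2^(n-1), so a_2 = 2^1 = 2. Work downward with a_k = (k+1)(k+2) a_{k+2} / ((k - 2)(k + 2)):
  a_0 = (1)(2)(2) / ((0 - 2)(0 + 2)) = 4/(-4) = -1
Hence T_2(x) = 2 x^2 - 1.

T_2(x); series = 2 x^2 - 1


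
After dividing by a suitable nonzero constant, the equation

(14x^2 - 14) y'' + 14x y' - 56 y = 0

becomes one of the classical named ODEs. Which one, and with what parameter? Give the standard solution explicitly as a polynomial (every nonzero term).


All three coefficients share the factor -14; dividing through by -14 gives  (1 - x^2) y'' - x y' + 4 y = 0.
This matches the Chebyshev equation (1 - x^2) y'' - x y' + n^2 y = 0 (note the -x y' term, not -2x y') with n^2 = 4, so n = 2; the polynomial solution is T_2(x).
With y = sum_k a_k x^k, matching x^k gives (k+2)(k+1) a_{k+2} = (k^2 - n^2) a_k = (k - 2)(k + 2) a_k. The right side vanishes at k = 2, so the series with the parity of 2 terminates at degree 2.
Standard normalization: leading coefficient of T_n is 2^(n-1), so a_2 = 2^1 = 2. Work downward with a_k = (k+1)(k+2) a_{k+2} / ((k - 2)(k + 2)):
  a_0 = (1)(2)(2) / ((0 - 2)(0 + 2)) = 4/(-4) = -1
Hence T_2(x) = 2 x^2 - 1.

T_2(x); series = 2 x^2 - 1


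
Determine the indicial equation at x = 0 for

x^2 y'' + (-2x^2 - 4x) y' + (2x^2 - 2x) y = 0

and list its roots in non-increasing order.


Divide by x^2 to reach normal form y'' + P_1(x) y' + P_2(x) y = 0 with P_1(x) = -2 - 4/x and P_2(x) = 2 - 2/x.
x = 0 is a singular point because the y'-coefficient -2 - 4/x has a pole at x = 0 and the y-coefficient 2 - 2/x has a pole at x = 0.
It is a regular singular point because x P_1(x) = p(x) = -2x - 4 and x^2 P_2(x) = q(x) = 2x^2 - 2x are polynomials, hence analytic at x = 0.
p(0) = -4,  q(0) = 0.
Indicial equation: r(r-1) + p(0) r + q(0) = 0, i.e. r^2 + (p(0) - 1) r + q(0) = 0, i.e. r^2 - 5 r = 0.
Discriminant: (-5)^2 - 4(0) = 25, so r = (5 ± 5)/2.
Solving: r_1 = 5, r_2 = 0.

indicial: r^2 - 5 r = 0; roots r_1 = 5, r_2 = 0


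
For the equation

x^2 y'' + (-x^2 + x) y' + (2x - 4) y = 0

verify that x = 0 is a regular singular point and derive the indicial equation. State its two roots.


Divide by x^2 to reach normal form y'' + P_1(x) y' + P_2(x) y = 0 with P_1(x) = -1 + 1/x and P_2(x) = 2/x - 4/x^2.
x = 0 is a singular point because the y'-coefficient -1 + 1/x has a pole at x = 0 and the y-coefficient 2/x - 4/x^2 has a pole at x = 0.
It is a regular singular point because x P_1(x) = p(x) = 1 - x and x^2 P_2(x) = q(x) = 2x - 4 are polynomials, hence analytic at x = 0.
p(0) = 1,  q(0) = -4.
Indicial equation: r(r-1) + p(0) r + q(0) = 0, i.e. r^2 + (p(0) - 1) r + q(0) = 0, i.e. r^2 - 4 = 0.
Discriminant: (0)^2 - 4(-4) = 16, so r = (0 ± 4)/2.
Solving: r_1 = 2, r_2 = -2.

indicial: r^2 - 4 = 0; roots r_1 = 2, r_2 = -2


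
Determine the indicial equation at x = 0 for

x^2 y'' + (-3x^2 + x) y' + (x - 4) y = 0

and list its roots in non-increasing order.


Divide by x^2 to reach normal form y'' + P_1(x) y' + P_2(x) y = 0 with P_1(x) = -3 + 1/x and P_2(x) = 1/x - 4/x^2.
x = 0 is a singular point because the y'-coefficient -3 + 1/x has a pole at x = 0 and the y-coefficient 1/x - 4/x^2 has a pole at x = 0.
It is a regular singular point because x P_1(x) = p(x) = 1 - 3x and x^2 P_2(x) = q(x) = x - 4 are polynomials, hence analytic at x = 0.
p(0) = 1,  q(0) = -4.
Indicial equation: r(r-1) + p(0) r + q(0) = 0, i.e. r^2 + (p(0) - 1) r + q(0) = 0, i.e. r^2 - 4 = 0.
Discriminant: (0)^2 - 4(-4) = 16, so r = (0 ± 4)/2.
Solving: r_1 = 2, r_2 = -2.

indicial: r^2 - 4 = 0; roots r_1 = 2, r_2 = -2


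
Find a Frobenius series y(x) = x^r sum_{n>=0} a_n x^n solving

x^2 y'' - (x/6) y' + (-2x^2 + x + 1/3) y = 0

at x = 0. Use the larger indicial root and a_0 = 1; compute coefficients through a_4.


Write in Frobenius form y'' + (p(x)/x) y' + (q(x)/x^2) y = 0:
  p(x) = -1/6,  q(x) = -2x^2 + x + 1/3.
Indicial equation: r(r-1) + (-1/6) r + (1/3) = 0 -> roots r_1 = 2/3, r_2 = 1/2.
Take r = r_1 = 2/3. Let y(x) = x^r sum_{n>=0} a_n x^n with a_0 = 1.
Substitute y = x^r sum a_n x^n and match x^{r+n}. The recurrence is
  D(n) a_n + 1 a_{n-1} - 2 a_{n-2} = 0,  where D(n) = (r+n)(r+n-1) + (-1/6)(r+n) + (1/3).
  a_n = [-1 a_{n-1} + 2 a_{n-2}] / D(n).
Since the indicial polynomial factors as (r - r_1)(r - r_2), D(n) = (r_1 + n - r_1)(r_1 + n - r_2) = n(n + 1/6).
Evaluating step by step (a_0 = 1):
  n = 1: D(1) = 1(1 + 1/6) = 7/6; numerator = -1(1) = -1; a_1 = (-1)/(7/6) = -6/7
  n = 2: D(2) = 2(2 + 1/6) = 13/3; numerator = -1(-6/7) + 2(1) = 20/7; a_2 = (20/7)/(13/3) = 60/91
  n = 3: D(3) = 3(3 + 1/6) = 19/2; numerator = -1(60/91) + 2(-6/7) = -216/91; a_3 = (-216/91)/(19/2) = -432/1729
  n = 4: D(4) = 4(4 + 1/6) = 50/3; numerator = -1(-432/1729) + 2(60/91) = 2712/1729; a_4 = (2712/1729)/(50/3) = 4068/43225

r = 2/3; a_0 = 1; a_1 = -6/7; a_2 = 60/91; a_3 = -432/1729; a_4 = 4068/43225


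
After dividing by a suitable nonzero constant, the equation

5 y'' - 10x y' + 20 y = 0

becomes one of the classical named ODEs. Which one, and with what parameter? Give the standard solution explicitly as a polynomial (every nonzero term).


All three coefficients share the factor 5; dividing through by 5 gives  y'' - 2x y' + 4 y = 0.
This matches the Hermite equation y'' - 2x y' + 2n y = 0 with 2n = 4, so n = 2; the polynomial solution is H_2(x).
With y = sum_k a_k x^k, matching x^k gives (k+2)(k+1) a_{k+2} = 2(k - n) a_k = 2(k - 2) a_k. The right side vanishes at k = 2, so the series with the parity of 2 terminates at degree 2.
Standard normalization: leading coefficient of H_n is 2^n, so a_2 = 2^2 = 4. Work downward with a_k = (k+1)(k+2) a_{k+2} / (2(k - n)):
  a_0 = (1)(2)(4) / (2(0 - 2)) = 8/(-4) = -2
Hence H_2(x) = 4 x^2 - 2.

H_2(x); series = 4 x^2 - 2


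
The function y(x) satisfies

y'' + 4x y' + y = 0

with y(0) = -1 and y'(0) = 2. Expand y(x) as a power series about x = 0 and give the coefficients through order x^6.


Ansatz: y(x) = sum_{n>=0} a_n x^n, so y'(x) = sum_{n>=1} n a_n x^(n-1) and y''(x) = sum_{n>=2} n(n-1) a_n x^(n-2).
Substitute into P(x) y'' + Q(x) y' + R(x) y = 0 with P(x) = 1, Q(x) = 4x, R(x) = 1, and match powers of x.
Initial conditions: a_0 = -1, a_1 = 2.
Setting the coefficient of each power of x to zero and solving order by order (substituting the coefficients already found):
  x^0: 2 a_2 + a_0 = 0  ->  2 a_2 = -a_0 = 1  ->  a_2 = 1/2
  x^1: 6 a_3 + 5 a_1 = 0  ->  6 a_3 = -5 a_1 = -10  ->  a_3 = -5/3
  x^2: 12 a_4 + 9 a_2 = 0  ->  12 a_4 = -9 a_2 = -9/2  ->  a_4 = -3/8
  x^3: 20 a_5 + 13 a_3 = 0  ->  20 a_5 = -13 a_3 = 65/3  ->  a_5 = 13/12
  x^4: 30 a_6 + 17 a_4 = 0  ->  30 a_6 = -17 a_4 = 51/8  ->  a_6 = 17/80
Truncated series: y(x) = -1 + 2 x + (1/2) x^2 - (5/3) x^3 - (3/8) x^4 + (13/12) x^5 + (17/80) x^6 + O(x^7).

a_0 = -1; a_1 = 2; a_2 = 1/2; a_3 = -5/3; a_4 = -3/8; a_5 = 13/12; a_6 = 17/80


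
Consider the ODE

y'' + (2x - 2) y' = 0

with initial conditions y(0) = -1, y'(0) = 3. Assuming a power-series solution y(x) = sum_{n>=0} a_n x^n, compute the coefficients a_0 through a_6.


Ansatz: y(x) = sum_{n>=0} a_n x^n, so y'(x) = sum_{n>=1} n a_n x^(n-1) and y''(x) = sum_{n>=2} n(n-1) a_n x^(n-2).
Substitute into P(x) y'' + Q(x) y' + R(x) y = 0 with P(x) = 1, Q(x) = 2x - 2, R(x) = 0, and match powers of x.
Initial conditions: a_0 = -1, a_1 = 3.
Setting the coefficient of each power of x to zero and solving order by order (substituting the coefficients already found):
  x^0: 2 a_2 - 2 a_1 = 0  ->  2 a_2 = 2 a_1 = 6  ->  a_2 = 3
  x^1: 6 a_3 - 4 a_2 + 2 a_1 = 0  ->  6 a_3 = 4 a_2 - 2 a_1 = 6  ->  a_3 = 1
  x^2: 12 a_4 - 6 a_3 + 4 a_2 = 0  ->  12 a_4 = 6 a_3 - 4 a_2 = -6  ->  a_4 = -1/2
  x^3: 20 a_5 - 8 a_4 + 6 a_3 = 0  ->  20 a_5 = 8 a_4 - 6 a_3 = -10  ->  a_5 = -1/2
  x^4: 30 a_6 - 10 a_5 + 8 a_4 = 0  ->  30 a_6 = 10 a_5 - 8 a_4 = -1  ->  a_6 = -1/30
Truncated series: y(x) = -1 + 3 x + 3 x^2 + x^3 - (1/2) x^4 - (1/2) x^5 - (1/30) x^6 + O(x^7).

a_0 = -1; a_1 = 3; a_2 = 3; a_3 = 1; a_4 = -1/2; a_5 = -1/2; a_6 = -1/30


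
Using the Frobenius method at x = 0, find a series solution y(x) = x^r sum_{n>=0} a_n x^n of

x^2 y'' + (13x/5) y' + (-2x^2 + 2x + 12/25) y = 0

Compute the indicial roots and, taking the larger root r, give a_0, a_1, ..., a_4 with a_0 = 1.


Write in Frobenius form y'' + (p(x)/x) y' + (q(x)/x^2) y = 0:
  p(x) = 13/5,  q(x) = -2x^2 + 2x + 12/25.
Indicial equation: r(r-1) + (13/5) r + (12/25) = 0 -> roots r_1 = -2/5, r_2 = -6/5.
Take r = r_1 = -2/5. Let y(x) = x^r sum_{n>=0} a_n x^n with a_0 = 1.
Substitute y = x^r sum a_n x^n and match x^{r+n}. The recurrence is
  D(n) a_n + 2 a_{n-1} - 2 a_{n-2} = 0,  where D(n) = (r+n)(r+n-1) + (13/5)(r+n) + (12/25).
  a_n = [-2 a_{n-1} + 2 a_{n-2}] / D(n).
Since the indicial polynomial factors as (r - r_1)(r - r_2), D(n) = (r_1 + n - r_1)(r_1 + n - r_2) = n(n + 4/5).
Evaluating step by step (a_0 = 1):
  n = 1: D(1) = 1(1 + 4/5) = 9/5; numerator = -2(1) = -2; a_1 = (-2)/(9/5) = -10/9
  n = 2: D(2) = 2(2 + 4/5) = 28/5; numerator = -2(-10/9) + 2(1) = 38/9; a_2 = (38/9)/(28/5) = 95/126
  n = 3: D(3) = 3(3 + 4/5) = 57/5; numerator = -2(95/126) + 2(-10/9) = -235/63; a_3 = (-235/63)/(57/5) = -1175/3591
  n = 4: D(4) = 4(4 + 4/5) = 96/5; numerator = -2(-1175/3591) + 2(95/126) = 7765/3591; a_4 = (7765/3591)/(96/5) = 38825/344736

r = -2/5; a_0 = 1; a_1 = -10/9; a_2 = 95/126; a_3 = -1175/3591; a_4 = 38825/344736
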